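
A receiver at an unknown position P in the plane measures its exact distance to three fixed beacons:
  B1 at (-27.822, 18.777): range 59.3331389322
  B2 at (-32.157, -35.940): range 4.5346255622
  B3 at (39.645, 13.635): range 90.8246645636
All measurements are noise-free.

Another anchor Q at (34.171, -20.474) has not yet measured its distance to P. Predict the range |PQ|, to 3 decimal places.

eq1: (x + 27.822)² + (y − 18.777)² = 59.3331389322²
eq2: (x + 32.157)² + (y + 35.940)² = 4.5346255622²
eq3: (x − 39.645)² + (y − 13.635)² = 90.8246645636²
eq2−eq1, eq2−eq3 (x²,y² cancel):
  8.670·x + 109.434·y = -4698.975383
  143.604·x + 99.150·y = -8796.673863
det = 8.670·99.150 − 109.434·143.604 = -14855.529636
x = (-4698.975383·99.150 − 109.434·-8796.673863) / -14855.529636 = -33.438848
y = (8.670·-8796.673863 − -4698.975383·143.604) / -14855.529636 = -40.289678
|P − Q| = √((-33.438848 − 34.171)² + (-40.289678 − -20.474)²) = 70.453904

70.454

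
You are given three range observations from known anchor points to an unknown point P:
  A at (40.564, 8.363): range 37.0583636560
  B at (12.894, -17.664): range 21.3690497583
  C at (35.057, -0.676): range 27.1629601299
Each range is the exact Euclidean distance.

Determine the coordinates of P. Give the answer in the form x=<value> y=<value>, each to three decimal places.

eq1: (x − 40.564)² + (y − 8.363)² = 37.0583636560²
eq2: (x − 12.894)² + (y + 17.664)² = 21.3690497583²
eq3: (x − 35.057)² + (y + 0.676)² = 27.1629601299²
eq3−eq1, eq3−eq2 (x²,y² cancel):
  11.014·x + 18.078·y = -149.568274
  -44.326·x − 33.976·y = -469.987978
det = 11.014·-33.976 − 18.078·-44.326 = 427.113764
x = (-149.568274·-33.976 − 18.078·-469.987978) / 427.113764 = 31.790533
y = (11.014·-469.987978 − -149.568274·-44.326) / 427.113764 = -27.641841

x=31.791 y=-27.642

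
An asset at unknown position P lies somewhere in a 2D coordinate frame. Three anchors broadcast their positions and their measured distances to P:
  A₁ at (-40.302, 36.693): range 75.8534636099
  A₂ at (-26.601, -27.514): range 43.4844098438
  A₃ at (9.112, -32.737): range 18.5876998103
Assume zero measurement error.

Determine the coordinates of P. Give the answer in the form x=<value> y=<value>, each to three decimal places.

eq1: (x + 40.302)² + (y − 36.693)² = 75.8534636099²
eq2: (x + 26.601)² + (y + 27.514)² = 43.4844098438²
eq3: (x − 9.112)² + (y + 32.737)² = 18.5876998103²
eq2−eq3, eq2−eq1 (x²,y² cancel):
  71.426·x − 10.446·y = 1235.497631
  -27.402·x + 128.414·y = -2356.859986
det = 71.426·128.414 − -10.446·-27.402 = 8885.857072
x = (1235.497631·128.414 − -10.446·-2356.859986) / 8885.857072 = 15.084131
y = (71.426·-2356.859986 − 1235.497631·-27.402) / 8885.857072 = -15.134834

x=15.084 y=-15.135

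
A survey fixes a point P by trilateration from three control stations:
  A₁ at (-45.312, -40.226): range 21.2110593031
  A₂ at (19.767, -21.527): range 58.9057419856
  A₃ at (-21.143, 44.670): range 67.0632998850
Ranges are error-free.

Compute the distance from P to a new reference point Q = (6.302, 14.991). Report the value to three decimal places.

eq1: (x + 45.312)² + (y + 40.226)² = 21.2110593031²
eq2: (x − 19.767)² + (y + 21.527)² = 58.9057419856²
eq3: (x + 21.143)² + (y − 44.670)² = 67.0632998850²
eq2−eq1, eq2−eq3 (x²,y² cancel):
  -130.158·x − 37.398·y = 5837.139804
  -81.820·x + 132.394·y = 560.689578
det = -130.158·132.394 − -37.398·-81.820 = -20292.042612
x = (5837.139804·132.394 − -37.398·560.689578) / -20292.042612 = -39.117351
y = (-130.158·560.689578 − 5837.139804·-81.820) / -20292.042612 = -19.939666
|P − Q| = √((-39.117351 − 6.302)² + (-19.939666 − 14.991)²) = 57.298070

57.298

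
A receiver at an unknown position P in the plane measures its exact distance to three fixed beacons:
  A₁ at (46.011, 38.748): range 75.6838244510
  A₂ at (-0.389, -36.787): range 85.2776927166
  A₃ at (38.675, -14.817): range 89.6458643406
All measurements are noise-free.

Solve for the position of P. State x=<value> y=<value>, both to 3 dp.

x=-29.532 y=43.356

eq1: (x − 46.011)² + (y − 38.748)² = 75.6838244510²
eq2: (x + 0.389)² + (y + 36.787)² = 85.2776927166²
eq3: (x − 38.675)² + (y + 14.817)² = 89.6458643406²
eq3−eq1, eq3−eq2 (x²,y² cancel):
  14.672·x + 107.130·y = 4211.460221
  -78.128·x − 43.940·y = 402.231694
det = 14.672·-43.940 − 107.130·-78.128 = 7725.164960
x = (4211.460221·-43.940 − 107.130·402.231694) / 7725.164960 = -29.532398
y = (14.672·402.231694 − 4211.460221·-78.128) / 7725.164960 = 43.356292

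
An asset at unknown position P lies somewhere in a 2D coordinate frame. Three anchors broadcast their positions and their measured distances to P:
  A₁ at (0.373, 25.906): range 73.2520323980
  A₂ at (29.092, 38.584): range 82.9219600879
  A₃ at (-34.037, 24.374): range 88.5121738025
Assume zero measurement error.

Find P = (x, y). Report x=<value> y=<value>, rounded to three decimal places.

x=22.118 y=-44.044

eq1: (x − 0.373)² + (y − 25.906)² = 73.2520323980²
eq2: (x − 29.092)² + (y − 38.584)² = 82.9219600879²
eq3: (x + 34.037)² + (y − 24.374)² = 88.5121738025²
eq3−eq1, eq3−eq2 (x²,y² cancel):
  68.820·x + 3.064·y = 1387.195381
  126.258·x + 28.420·y = 1540.813721
det = 68.820·28.420 − 3.064·126.258 = 1569.009888
x = (1387.195381·28.420 − 3.064·1540.813721) / 1569.009888 = 22.117795
y = (68.820·1540.813721 − 1387.195381·126.258) / 1569.009888 = -44.044155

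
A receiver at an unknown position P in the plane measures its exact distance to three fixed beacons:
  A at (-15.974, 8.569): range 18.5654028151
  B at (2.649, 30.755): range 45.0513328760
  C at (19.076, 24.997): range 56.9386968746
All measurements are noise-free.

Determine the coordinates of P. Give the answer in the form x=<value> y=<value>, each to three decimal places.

eq1: (x + 15.974)² + (y − 8.569)² = 18.5654028151²
eq2: (x − 2.649)² + (y − 30.755)² = 45.0513328760²
eq3: (x − 19.076)² + (y − 24.997)² = 56.9386968746²
eq1−eq3, eq1−eq2 (x²,y² cancel):
  70.100·x + 32.856·y = -2237.193672
  37.246·x + 44.372·y = -1060.657623
det = 70.100·44.372 − 32.856·37.246 = 1886.722624
x = (-2237.193672·44.372 − 32.856·-1060.657623) / 1886.722624 = -34.143753
y = (70.100·-1060.657623 − -2237.193672·37.246) / 1886.722624 = 4.756617

x=-34.144 y=4.757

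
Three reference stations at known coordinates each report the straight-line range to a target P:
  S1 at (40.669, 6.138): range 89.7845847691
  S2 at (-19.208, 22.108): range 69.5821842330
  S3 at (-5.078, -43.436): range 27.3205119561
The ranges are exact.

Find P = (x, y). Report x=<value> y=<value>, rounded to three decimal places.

x=-32.254 y=-46.240

eq1: (x − 40.669)² + (y − 6.138)² = 89.7845847691²
eq2: (x + 19.208)² + (y − 22.108)² = 69.5821842330²
eq3: (x + 5.078)² + (y + 43.436)² = 27.3205119561²
eq1−eq3, eq1−eq2 (x²,y² cancel):
  -91.494·x − 99.148·y = 7535.690864
  -119.754·x + 31.940·y = 2385.659623
det = -91.494·31.940 − -99.148·-119.754 = -14795.687952
x = (7535.690864·31.940 − -99.148·2385.659623) / -14795.687952 = -32.254218
y = (-91.494·2385.659623 − 7535.690864·-119.754) / -14795.687952 = -46.240201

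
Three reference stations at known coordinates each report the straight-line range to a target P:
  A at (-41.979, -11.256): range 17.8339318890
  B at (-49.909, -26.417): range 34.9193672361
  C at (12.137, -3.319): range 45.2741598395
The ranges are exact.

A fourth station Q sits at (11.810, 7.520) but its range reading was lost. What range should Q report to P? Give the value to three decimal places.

44.518

eq1: (x + 41.979)² + (y + 11.256)² = 17.8339318890²
eq2: (x + 49.909)² + (y + 26.417)² = 34.9193672361²
eq3: (x − 12.137)² + (y + 3.319)² = 45.2741598395²
eq1−eq2, eq1−eq3 (x²,y² cancel):
  -15.860·x − 30.322·y = 398.519111
  108.232·x + 15.874·y = -3462.311870
det = -15.860·15.874 − -30.322·108.232 = 3030.049064
x = (398.519111·15.874 − -30.322·-3462.311870) / 3030.049064 = -32.559911
y = (-15.860·-3462.311870 − 398.519111·108.232) / 3030.049064 = 3.887642
|P − Q| = √((-32.559911 − 11.810)² + (3.887642 − 7.520)²) = 44.518345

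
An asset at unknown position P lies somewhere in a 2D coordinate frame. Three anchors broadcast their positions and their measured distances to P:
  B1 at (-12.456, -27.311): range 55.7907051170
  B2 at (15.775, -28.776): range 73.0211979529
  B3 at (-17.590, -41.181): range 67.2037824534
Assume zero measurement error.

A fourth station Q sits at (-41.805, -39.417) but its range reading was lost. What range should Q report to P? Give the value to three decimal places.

eq1: (x + 12.456)² + (y + 27.311)² = 55.7907051170²
eq2: (x − 15.775)² + (y + 28.776)² = 73.0211979529²
eq3: (x + 17.590)² + (y + 41.181)² = 67.2037824534²
eq1−eq3, eq1−eq2 (x²,y² cancel):
  -10.268·x − 27.740·y = -299.505395
  56.462·x − 2.930·y = -2043.626429
det = -10.268·-2.930 − -27.740·56.462 = 1596.341120
x = (-299.505395·-2.930 − -27.740·-2043.626429) / 1596.341120 = -34.962857
y = (-10.268·-2043.626429 − -299.505395·56.462) / 1596.341120 = 23.738429
|P − Q| = √((-34.962857 − -41.805)² + (23.738429 − -39.417)²) = 63.524980

63.525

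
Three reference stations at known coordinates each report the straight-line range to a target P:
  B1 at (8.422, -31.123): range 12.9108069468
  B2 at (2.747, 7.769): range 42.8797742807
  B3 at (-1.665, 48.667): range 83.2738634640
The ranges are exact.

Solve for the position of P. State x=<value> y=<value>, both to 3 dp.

x=-4.019 y=-34.574

eq1: (x − 8.422)² + (y + 31.123)² = 12.9108069468²
eq2: (x − 2.747)² + (y − 7.769)² = 42.8797742807²
eq3: (x + 1.665)² + (y − 48.667)² = 83.2738634640²
eq2−eq1, eq2−eq3 (x²,y² cancel):
  11.350·x − 77.784·y = 2643.653949
  -8.824·x + 81.796·y = -2792.515550
det = 11.350·81.796 − -77.784·-8.824 = 242.018584
x = (2643.653949·81.796 − -77.784·-2792.515550) / 242.018584 = -4.019159
y = (11.350·-2792.515550 − 2643.653949·-8.824) / 242.018584 = -34.573581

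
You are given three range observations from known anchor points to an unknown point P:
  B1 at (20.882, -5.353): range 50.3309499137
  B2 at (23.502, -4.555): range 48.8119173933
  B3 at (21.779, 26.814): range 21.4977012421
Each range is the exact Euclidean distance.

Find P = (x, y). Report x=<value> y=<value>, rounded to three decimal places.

eq1: (x − 20.882)² + (y + 5.353)² = 50.3309499137²
eq2: (x − 23.502)² + (y + 4.555)² = 48.8119173933²
eq3: (x − 21.779)² + (y − 26.814)² = 21.4977012421²
eq2−eq3, eq2−eq1 (x²,y² cancel):
  -3.446·x + 62.738·y = 2540.675529
  -5.240·x − 1.596·y = -258.980736
det = -3.446·-1.596 − 62.738·-5.240 = 334.246936
x = (2540.675529·-1.596 − 62.738·-258.980736) / 334.246936 = 36.479064
y = (-3.446·-258.980736 − 2540.675529·-5.240) / 334.246936 = 42.500277

x=36.479 y=42.500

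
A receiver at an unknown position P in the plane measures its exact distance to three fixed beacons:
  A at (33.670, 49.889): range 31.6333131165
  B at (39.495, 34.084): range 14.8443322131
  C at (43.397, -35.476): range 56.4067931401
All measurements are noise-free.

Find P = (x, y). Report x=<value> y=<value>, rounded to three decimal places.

x=46.237 y=20.859

eq1: (x − 33.670)² + (y − 49.889)² = 31.6333131165²
eq2: (x − 39.495)² + (y − 34.084)² = 14.8443322131²
eq3: (x − 43.397)² + (y + 35.476)² = 56.4067931401²
eq3−eq2, eq3−eq1 (x²,y² cancel):
  -7.804·x + 139.120·y = 2541.100009
  -19.454·x + 170.730·y = 2661.794850
det = -7.804·170.730 − 139.120·-19.454 = 1374.063560
x = (2541.100009·170.730 − 139.120·2661.794850) / 1374.063560 = 46.237384
y = (-7.804·2661.794850 − 2541.100009·-19.454) / 1374.063560 = 20.859233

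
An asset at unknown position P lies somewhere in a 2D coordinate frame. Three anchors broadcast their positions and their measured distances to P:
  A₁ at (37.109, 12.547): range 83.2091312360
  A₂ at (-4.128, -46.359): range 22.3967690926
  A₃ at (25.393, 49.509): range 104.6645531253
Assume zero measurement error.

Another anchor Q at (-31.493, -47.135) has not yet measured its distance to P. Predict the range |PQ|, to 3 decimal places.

eq1: (x − 37.109)² + (y − 12.547)² = 83.2091312360²
eq2: (x + 4.128)² + (y + 46.359)² = 22.3967690926²
eq3: (x − 25.393)² + (y − 49.509)² = 104.6645531253²
eq2−eq1, eq2−eq3 (x²,y² cancel):
  82.474·x + 117.812·y = -7053.836430
  59.042·x + 191.736·y = -9523.305150
det = 82.474·191.736 − 117.812·59.042 = 8857.378760
x = (-7053.836430·191.736 − 117.812·-9523.305150) / 8857.378760 = -26.025166
y = (82.474·-9523.305150 − -7053.836430·59.042) / 8857.378760 = -41.654813
|P − Q| = √((-26.025166 − -31.493)² + (-41.654813 − -47.135)²) = 7.741424

7.741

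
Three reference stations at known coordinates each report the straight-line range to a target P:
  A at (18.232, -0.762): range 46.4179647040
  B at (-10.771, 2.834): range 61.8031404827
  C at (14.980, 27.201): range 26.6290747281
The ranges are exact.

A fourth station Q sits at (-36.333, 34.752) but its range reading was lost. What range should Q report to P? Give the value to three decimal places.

74.090

eq1: (x − 18.232)² + (y + 0.762)² = 46.4179647040²
eq2: (x + 10.771)² + (y − 2.834)² = 61.8031404827²
eq3: (x − 14.980)² + (y − 27.201)² = 26.6290747281²
eq2−eq3, eq2−eq1 (x²,y² cancel):
  51.502·x + 48.734·y = 3950.769357
  58.006·x − 7.192·y = 1873.941197
det = 51.502·-7.192 − 48.734·58.006 = -3197.266788
x = (3950.769357·-7.192 − 48.734·1873.941197) / -3197.266788 = 37.450295
y = (51.502·1873.941197 − 3950.769357·58.006) / -3197.266788 = 41.490628
|P − Q| = √((37.450295 − -36.333)² + (41.490628 − 34.752)²) = 74.090375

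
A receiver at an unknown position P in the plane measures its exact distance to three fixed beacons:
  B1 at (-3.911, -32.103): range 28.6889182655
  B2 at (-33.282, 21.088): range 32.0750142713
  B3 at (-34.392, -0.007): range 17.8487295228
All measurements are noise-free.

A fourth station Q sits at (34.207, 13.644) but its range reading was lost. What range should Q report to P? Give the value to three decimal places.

eq1: (x + 3.911)² + (y + 32.103)² = 28.6889182655²
eq2: (x + 33.282)² + (y − 21.088)² = 32.0750142713²
eq3: (x + 34.392)² + (y + 0.007)² = 17.8487295228²
eq1−eq3, eq1−eq2 (x²,y² cancel):
  -60.962·x + 64.192·y = 641.388069
  -58.742·x + 106.382·y = 300.744229
det = -60.962·106.382 − 64.192·-58.742 = -2714.493020
x = (641.388069·106.382 − 64.192·300.744229) / -2714.493020 = -18.024276
y = (-60.962·300.744229 − 641.388069·-58.742) / -2714.493020 = -7.125621
|P − Q| = √((-18.024276 − 34.207)² + (-7.125621 − 13.644)²) = 56.209282

56.209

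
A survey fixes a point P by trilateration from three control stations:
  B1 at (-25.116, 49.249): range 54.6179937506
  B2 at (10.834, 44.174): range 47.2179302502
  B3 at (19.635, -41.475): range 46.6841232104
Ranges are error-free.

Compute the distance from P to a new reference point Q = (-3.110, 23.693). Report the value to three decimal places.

eq1: (x + 25.116)² + (y − 49.249)² = 54.6179937506²
eq2: (x − 10.834)² + (y − 44.174)² = 47.2179302502²
eq3: (x − 19.635)² + (y + 41.475)² = 46.6841232104²
eq3−eq1, eq3−eq2 (x²,y² cancel):
  -89.502·x + 181.448·y = 146.850726
  -17.602·x + 171.298·y = -87.116595
det = -89.502·171.298 − 181.448·-17.602 = -12137.665900
x = (146.850726·171.298 − 181.448·-87.116595) / -12137.665900 = -3.374814
y = (-89.502·-87.116595 − 146.850726·-17.602) / -12137.665900 = -0.855352
|P − Q| = √((-3.374814 − -3.110)² + (-0.855352 − 23.693)²) = 24.549780

24.550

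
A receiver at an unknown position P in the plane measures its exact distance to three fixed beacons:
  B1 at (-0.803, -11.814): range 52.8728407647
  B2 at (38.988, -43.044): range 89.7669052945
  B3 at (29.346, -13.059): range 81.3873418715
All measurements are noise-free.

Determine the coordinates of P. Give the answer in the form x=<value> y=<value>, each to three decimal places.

x=-49.994 y=-31.199

eq1: (x + 0.803)² + (y + 11.814)² = 52.8728407647²
eq2: (x − 38.988)² + (y + 43.044)² = 89.7669052945²
eq3: (x − 29.346)² + (y + 13.059)² = 81.3873418715²
eq1−eq2, eq1−eq3 (x²,y² cancel):
  79.582·x − 62.460·y = -2029.925321
  60.298·x − 2.490·y = -2936.852334
det = 79.582·-2.490 − -62.460·60.298 = 3568.053900
x = (-2029.925321·-2.490 − -62.460·-2936.852334) / 3568.053900 = -49.993999
y = (79.582·-2936.852334 − -2029.925321·60.298) / 3568.053900 = -31.199121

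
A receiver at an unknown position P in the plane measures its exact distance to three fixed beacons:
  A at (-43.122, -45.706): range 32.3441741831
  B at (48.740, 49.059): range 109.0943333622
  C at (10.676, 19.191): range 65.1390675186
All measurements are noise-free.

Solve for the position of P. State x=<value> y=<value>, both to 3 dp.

eq1: (x + 43.122)² + (y + 45.706)² = 32.3441741831²
eq2: (x − 48.740)² + (y − 49.059)² = 109.0943333622²
eq3: (x − 10.676)² + (y − 19.191)² = 65.1390675186²
eq1−eq3, eq1−eq2 (x²,y² cancel):
  107.596·x + 129.794·y = -6663.226377
  183.724·x + 189.530·y = -10021.600207
det = 107.596·189.530 − 129.794·183.724 = -3453.602976
x = (-6663.226377·189.530 − 129.794·-10021.600207) / -3453.602976 = -10.963125
y = (107.596·-10021.600207 − -6663.226377·183.724) / -3453.602976 = -42.248778

x=-10.963 y=-42.249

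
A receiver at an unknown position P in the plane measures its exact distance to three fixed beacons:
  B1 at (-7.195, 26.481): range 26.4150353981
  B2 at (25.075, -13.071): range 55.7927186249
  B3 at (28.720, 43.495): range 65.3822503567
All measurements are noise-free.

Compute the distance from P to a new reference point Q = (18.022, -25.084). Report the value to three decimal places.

eq1: (x + 7.195)² + (y − 26.481)² = 26.4150353981²
eq2: (x − 25.075)² + (y + 13.071)² = 55.7927186249²
eq3: (x − 28.720)² + (y − 43.495)² = 65.3822503567²
eq1−eq3, eq1−eq2 (x²,y² cancel):
  71.830·x + 34.028·y = -1613.442528
  64.540·x − 79.104·y = -2368.478076
det = 71.830·-79.104 − 34.028·64.540 = -7878.207440
x = (-1613.442528·-79.104 − 34.028·-2368.478076) / -7878.207440 = -26.430420
y = (71.830·-2368.478076 − -1613.442528·64.540) / -7878.207440 = 8.377058
|P − Q| = √((-26.430420 − 18.022)² + (8.377058 − -25.084)²) = 55.638656

55.639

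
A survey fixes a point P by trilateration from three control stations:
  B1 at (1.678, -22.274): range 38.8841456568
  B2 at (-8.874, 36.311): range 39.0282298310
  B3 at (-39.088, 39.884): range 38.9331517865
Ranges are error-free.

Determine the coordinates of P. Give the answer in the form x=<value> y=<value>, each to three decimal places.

eq1: (x − 1.678)² + (y + 22.274)² = 38.8841456568²
eq2: (x + 8.874)² + (y − 36.311)² = 39.0282298310²
eq3: (x + 39.088)² + (y − 39.884)² = 38.9331517865²
eq3−eq1, eq3−eq2 (x²,y² cancel):
  81.532·x − 124.316·y = -2615.844915
  60.428·x − 7.146·y = -1728.781019
det = 81.532·-7.146 − -124.316·60.428 = 6929.539576
x = (-2615.844915·-7.146 − -124.316·-1728.781019) / 6929.539576 = -28.316789
y = (81.532·-1728.781019 − -2615.844915·60.428) / 6929.539576 = 2.470482

x=-28.317 y=2.470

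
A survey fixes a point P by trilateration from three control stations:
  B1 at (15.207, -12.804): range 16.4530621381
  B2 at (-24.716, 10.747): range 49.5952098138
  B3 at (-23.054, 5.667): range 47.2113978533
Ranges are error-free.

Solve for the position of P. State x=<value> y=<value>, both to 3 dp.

x=23.940 y=1.140

eq1: (x − 15.207)² + (y + 12.804)² = 16.4530621381²
eq2: (x + 24.716)² + (y − 10.747)² = 49.5952098138²
eq3: (x + 23.054)² + (y − 5.667)² = 47.2113978533²
eq3−eq1, eq3−eq2 (x²,y² cancel):
  76.522·x − 36.942·y = 1789.806294
  -3.324·x + 10.160·y = -67.991889
det = 76.522·10.160 − -36.942·-3.324 = 654.668312
x = (1789.806294·10.160 − -36.942·-67.991889) / 654.668312 = 23.939872
y = (76.522·-67.991889 − 1789.806294·-3.324) / 654.668312 = 1.140182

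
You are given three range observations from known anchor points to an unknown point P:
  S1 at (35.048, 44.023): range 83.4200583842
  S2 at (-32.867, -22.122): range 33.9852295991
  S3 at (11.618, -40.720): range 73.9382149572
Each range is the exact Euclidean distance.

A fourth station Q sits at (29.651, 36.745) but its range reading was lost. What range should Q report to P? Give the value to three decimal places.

75.704

eq1: (x − 35.048)² + (y − 44.023)² = 83.4200583842²
eq2: (x + 32.867)² + (y + 22.122)² = 33.9852295991²
eq3: (x − 11.618)² + (y + 40.720)² = 73.9382149572²
eq1−eq2, eq1−eq3 (x²,y² cancel):
  -135.830·x − 132.290·y = 4207.146050
  -46.860·x − 169.486·y = 118.756001
det = -135.830·-169.486 − -132.290·-46.860 = 16822.173980
x = (4207.146050·-169.486 − -132.290·118.756001) / 16822.173980 = -41.453746
y = (-135.830·118.756001 − 4207.146050·-46.860) / 16822.173980 = 10.760573
|P − Q| = √((-41.453746 − 29.651)² + (10.760573 − 36.745)²) = 75.703866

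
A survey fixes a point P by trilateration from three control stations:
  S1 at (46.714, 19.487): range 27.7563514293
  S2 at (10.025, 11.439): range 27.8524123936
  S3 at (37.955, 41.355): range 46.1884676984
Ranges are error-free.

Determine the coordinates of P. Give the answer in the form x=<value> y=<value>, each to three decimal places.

eq1: (x − 46.714)² + (y − 19.487)² = 27.7563514293²
eq2: (x − 10.025)² + (y − 11.439)² = 27.8524123936²
eq3: (x − 37.955)² + (y − 41.355)² = 46.1884676984²
eq1−eq3, eq1−eq2 (x²,y² cancel):
  -17.518·x + 43.736·y = -774.082419
  -73.378·x − 16.096·y = -2335.931450
det = -17.518·-16.096 − 43.736·-73.378 = 3491.229936
x = (-774.082419·-16.096 − 43.736·-2335.931450) / 3491.229936 = 32.831962
y = (-17.518·-2335.931450 − -774.082419·-73.378) / 3491.229936 = -4.548475

x=32.832 y=-4.548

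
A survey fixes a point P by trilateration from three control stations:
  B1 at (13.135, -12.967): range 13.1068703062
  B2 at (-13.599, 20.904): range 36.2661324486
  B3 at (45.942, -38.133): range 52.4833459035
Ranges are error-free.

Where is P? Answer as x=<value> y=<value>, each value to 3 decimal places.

x=0.031 y=-12.703

eq1: (x − 13.135)² + (y + 12.967)² = 13.1068703062²
eq2: (x + 13.599)² + (y − 20.904)² = 36.2661324486²
eq3: (x − 45.942)² + (y + 38.133)² = 52.4833459035²
eq3−eq1, eq3−eq2 (x²,y² cancel):
  -65.614·x + 50.332·y = -641.410191
  -119.082·x + 118.074·y = -1503.613802
det = -65.614·118.074 − 50.332·-119.082 = -1753.672212
x = (-641.410191·118.074 − 50.332·-1503.613802) / -1753.672212 = 0.030779
y = (-65.614·-1503.613802 − -641.410191·-119.082) / -1753.672212 = -12.703462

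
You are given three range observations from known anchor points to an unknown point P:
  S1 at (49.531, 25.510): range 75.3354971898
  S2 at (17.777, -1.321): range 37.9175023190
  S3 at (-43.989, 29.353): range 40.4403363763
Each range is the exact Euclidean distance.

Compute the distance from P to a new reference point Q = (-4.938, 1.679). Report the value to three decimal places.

15.940

eq1: (x − 49.531)² + (y − 25.510)² = 75.3354971898²
eq2: (x − 17.777)² + (y + 1.321)² = 37.9175023190²
eq3: (x + 43.989)² + (y − 29.353)² = 40.4403363763²
eq2−eq3, eq2−eq1 (x²,y² cancel):
  -123.532·x + 61.348·y = 2281.180136
  63.508·x + 53.662·y = -1451.386864
det = -123.532·53.662 − 61.348·63.508 = -10525.062968
x = (2281.180136·53.662 − 61.348·-1451.386864) / -10525.062968 = -20.090366
y = (-123.532·-1451.386864 − 2281.180136·63.508) / -10525.062968 = -3.270245
|P − Q| = √((-20.090366 − -4.938)² + (-3.270245 − 1.679)²) = 15.940177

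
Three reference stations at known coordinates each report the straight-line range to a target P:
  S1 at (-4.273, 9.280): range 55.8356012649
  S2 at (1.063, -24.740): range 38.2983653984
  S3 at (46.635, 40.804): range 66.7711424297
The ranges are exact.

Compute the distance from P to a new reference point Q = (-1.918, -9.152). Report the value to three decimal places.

eq1: (x + 4.273)² + (y − 9.280)² = 55.8356012649²
eq2: (x − 1.063)² + (y + 24.740)² = 38.2983653984²
eq3: (x − 46.635)² + (y − 40.804)² = 66.7711424297²
eq3−eq2, eq3−eq1 (x²,y² cancel):
  -91.144·x − 131.088·y = -234.971403
  -101.816·x − 63.048·y = -2394.641619
det = -91.144·-63.048 − -131.088·-101.816 = -7600.408896
x = (-234.971403·-63.048 − -131.088·-2394.641619) / -7600.408896 = 39.352396
y = (-91.144·-2394.641619 − -234.971403·-101.816) / -7600.408896 = -25.568804
|P − Q| = √((39.352396 − -1.918)² + (-25.568804 − -9.152)²) = 44.415730

44.416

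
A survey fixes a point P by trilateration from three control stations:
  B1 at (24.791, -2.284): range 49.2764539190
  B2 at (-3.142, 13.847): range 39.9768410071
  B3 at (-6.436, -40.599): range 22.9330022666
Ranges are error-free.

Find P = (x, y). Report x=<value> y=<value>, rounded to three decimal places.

eq1: (x − 24.791)² + (y + 2.284)² = 49.2764539190²
eq2: (x + 3.142)² + (y − 13.847)² = 39.9768410071²
eq3: (x + 6.436)² + (y + 40.599)² = 22.9330022666²
eq1−eq2, eq1−eq3 (x²,y² cancel):
  -55.866·x + 32.262·y = 411.822330
  -62.454·x − 76.630·y = 2972.136878
det = -55.866·-76.630 − 32.262·-62.454 = 6295.902528
x = (411.822330·-76.630 − 32.262·2972.136878) / 6295.902528 = -20.242535
y = (-55.866·2972.136878 − 411.822330·-62.454) / 6295.902528 = -22.287741

x=-20.243 y=-22.288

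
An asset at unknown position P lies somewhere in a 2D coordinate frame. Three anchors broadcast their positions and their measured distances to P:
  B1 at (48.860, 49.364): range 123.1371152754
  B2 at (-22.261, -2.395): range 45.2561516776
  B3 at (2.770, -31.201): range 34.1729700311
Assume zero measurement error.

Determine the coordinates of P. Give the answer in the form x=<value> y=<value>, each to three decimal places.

eq1: (x − 48.860)² + (y − 49.364)² = 123.1371152754²
eq2: (x + 22.261)² + (y + 2.395)² = 45.2561516776²
eq3: (x − 2.770)² + (y + 31.201)² = 34.1729700311²
eq1−eq2, eq1−eq3 (x²,y² cancel):
  -142.242·x − 103.518·y = 8791.813944
  -92.180·x − 161.130·y = 10152.028483
det = -142.242·-161.130 − -103.518·-92.180 = 13377.164220
x = (8791.813944·-161.130 − -103.518·10152.028483) / 13377.164220 = -27.338178
y = (-142.242·10152.028483 − 8791.813944·-92.180) / 13377.164220 = -47.365452

x=-27.338 y=-47.365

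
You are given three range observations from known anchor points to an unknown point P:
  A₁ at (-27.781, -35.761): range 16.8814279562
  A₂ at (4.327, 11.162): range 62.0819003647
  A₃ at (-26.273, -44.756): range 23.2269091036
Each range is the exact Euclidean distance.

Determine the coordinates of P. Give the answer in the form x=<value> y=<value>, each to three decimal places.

eq1: (x + 27.781)² + (y + 35.761)² = 16.8814279562²
eq2: (x − 4.327)² + (y − 11.162)² = 62.0819003647²
eq3: (x + 26.273)² + (y + 44.756)² = 23.2269091036²
eq3−eq2, eq3−eq1 (x²,y² cancel):
  61.200·x + 111.836·y = -5864.729938
  -3.016·x + 17.990·y = -388.230286
det = 61.200·17.990 − 111.836·-3.016 = 1438.285376
x = (-5864.729938·17.990 − 111.836·-388.230286) / 1438.285376 = -43.168324
y = (61.200·-388.230286 − -5864.729938·-3.016) / 1438.285376 = -28.817451

x=-43.168 y=-28.817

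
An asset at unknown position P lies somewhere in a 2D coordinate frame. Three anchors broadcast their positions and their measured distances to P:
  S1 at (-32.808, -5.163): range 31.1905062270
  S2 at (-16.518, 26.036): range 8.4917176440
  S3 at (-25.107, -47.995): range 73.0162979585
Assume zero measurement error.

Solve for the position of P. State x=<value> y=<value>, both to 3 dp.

x=-24.949 y=25.021

eq1: (x + 32.808)² + (y + 5.163)² = 31.1905062270²
eq2: (x + 16.518)² + (y − 26.036)² = 8.4917176440²
eq3: (x + 25.107)² + (y + 47.995)² = 73.0162979585²
eq3−eq2, eq3−eq1 (x²,y² cancel):
  17.178·x + 148.062·y = 3276.106645
  -15.402·x + 85.664·y = 2527.672048
det = 17.178·85.664 − 148.062·-15.402 = 3751.987116
x = (3276.106645·85.664 − 148.062·2527.672048) / 3751.987116 = -24.948854
y = (17.178·2527.672048 − 3276.106645·-15.402) / 3751.987116 = 25.021127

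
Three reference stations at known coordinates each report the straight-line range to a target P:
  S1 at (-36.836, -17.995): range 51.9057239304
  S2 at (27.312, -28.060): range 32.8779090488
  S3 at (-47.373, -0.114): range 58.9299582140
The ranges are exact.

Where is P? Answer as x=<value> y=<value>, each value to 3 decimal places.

eq1: (x + 36.836)² + (y + 17.995)² = 51.9057239304²
eq2: (x − 27.312)² + (y + 28.060)² = 32.8779090488²
eq3: (x + 47.373)² + (y + 0.114)² = 58.9299582140²
eq2−eq1, eq2−eq3 (x²,y² cancel):
  -128.296·x + 20.130·y = -1465.845296
  -149.370·x + 55.892·y = -1680.877891
det = -128.296·55.892 − 20.130·-149.370 = -4163.901932
x = (-1465.845296·55.892 − 20.130·-1680.877891) / -4163.901932 = 11.549973
y = (-128.296·-1680.877891 − -1465.845296·-149.370) / -4163.901932 = 0.793343

x=11.550 y=0.793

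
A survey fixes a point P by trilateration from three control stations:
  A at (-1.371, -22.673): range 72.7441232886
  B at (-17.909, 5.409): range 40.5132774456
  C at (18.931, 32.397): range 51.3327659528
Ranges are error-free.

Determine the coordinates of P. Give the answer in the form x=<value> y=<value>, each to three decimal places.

eq1: (x + 1.371)² + (y + 22.673)² = 72.7441232886²
eq2: (x + 17.909)² + (y − 5.409)² = 40.5132774456²
eq3: (x − 18.931)² + (y − 32.397)² = 51.3327659528²
eq3−eq1, eq3−eq2 (x²,y² cancel):
  -40.604·x − 110.140·y = -3548.658413
  -73.680·x − 53.976·y = -64.231597
det = -40.604·-53.976 − -110.140·-73.680 = -5923.473696
x = (-3548.658413·-53.976 − -110.140·-64.231597) / -5923.473696 = -31.141848
y = (-40.604·-64.231597 − -3548.658413·-73.680) / -5923.473696 = 43.700218

x=-31.142 y=43.700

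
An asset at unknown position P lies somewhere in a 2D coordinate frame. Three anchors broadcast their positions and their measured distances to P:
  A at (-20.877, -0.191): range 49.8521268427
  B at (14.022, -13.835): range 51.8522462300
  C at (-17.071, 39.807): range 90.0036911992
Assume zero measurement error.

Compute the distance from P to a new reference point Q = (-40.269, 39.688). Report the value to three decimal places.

91.300

eq1: (x + 20.877)² + (y + 0.191)² = 49.8521268427²
eq2: (x − 14.022)² + (y + 13.835)² = 51.8522462300²
eq3: (x + 17.071)² + (y − 39.807)² = 90.0036911992²
eq3−eq1, eq3−eq2 (x²,y² cancel):
  -7.612·x − 79.996·y = 4175.299199
  62.186·x − 107.284·y = 3924.016409
det = -7.612·-107.284 − -79.996·62.186 = 5791.277064
x = (4175.299199·-107.284 − -79.996·3924.016409) / 5791.277064 = -23.144668
y = (-7.612·3924.016409 − 4175.299199·62.186) / 5791.277064 = -49.991524
|P − Q| = √((-23.144668 − -40.269)² + (-49.991524 − 39.688)²) = 91.299835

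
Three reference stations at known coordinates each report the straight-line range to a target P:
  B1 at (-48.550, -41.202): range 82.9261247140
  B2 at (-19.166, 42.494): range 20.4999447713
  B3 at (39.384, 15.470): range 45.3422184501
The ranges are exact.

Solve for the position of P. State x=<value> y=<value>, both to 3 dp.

eq1: (x + 48.550)² + (y + 41.202)² = 82.9261247140²
eq2: (x + 19.166)² + (y − 42.494)² = 20.4999447713²
eq3: (x − 39.384)² + (y − 15.470)² = 45.3422184501²
eq2−eq3, eq2−eq1 (x²,y² cancel):
  117.100·x − 54.048·y = -2018.324274
  -58.768·x − 167.392·y = -4574.862712
det = 117.100·-167.392 − -54.048·-58.768 = -22777.896064
x = (-2018.324274·-167.392 − -54.048·-4574.862712) / -22777.896064 = -3.977064
y = (117.100·-4574.862712 − -2018.324274·-58.768) / -22777.896064 = 28.726503

x=-3.977 y=28.727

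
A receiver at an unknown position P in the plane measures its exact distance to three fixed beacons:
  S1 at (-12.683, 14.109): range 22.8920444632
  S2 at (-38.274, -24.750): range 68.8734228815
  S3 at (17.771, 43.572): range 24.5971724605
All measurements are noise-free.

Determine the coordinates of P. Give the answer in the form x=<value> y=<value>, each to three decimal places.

x=-5.591 y=35.875

eq1: (x + 12.683)² + (y − 14.109)² = 22.8920444632²
eq2: (x + 38.274)² + (y + 24.750)² = 68.8734228815²
eq3: (x − 17.771)² + (y − 43.572)² = 24.5971724605²
eq3−eq1, eq3−eq2 (x²,y² cancel):
  -60.908·x − 58.926·y = -1773.430062
  -112.090·x − 136.644·y = -4275.393535
det = -60.908·-136.644 − -58.926·-112.090 = 1717.697412
x = (-1773.430062·-136.644 − -58.926·-4275.393535) / 1717.697412 = -5.590776
y = (-60.908·-4275.393535 − -1773.430062·-112.090) / 1717.697412 = 35.874708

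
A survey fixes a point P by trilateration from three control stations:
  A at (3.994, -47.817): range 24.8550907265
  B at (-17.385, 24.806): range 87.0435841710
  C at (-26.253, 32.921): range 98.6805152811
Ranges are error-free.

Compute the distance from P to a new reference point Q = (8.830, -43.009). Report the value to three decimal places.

eq1: (x − 3.994)² + (y + 47.817)² = 24.8550907265²
eq2: (x + 17.385)² + (y − 24.806)² = 87.0435841710²
eq3: (x + 26.253)² + (y − 32.921)² = 98.6805152811²
eq1−eq2, eq1−eq3 (x²,y² cancel):
  -42.758·x + 145.246·y = -8343.651674
  -60.494·x + 161.476·y = -9649.473836
det = -42.758·161.476 − 145.246·-60.494 = 1882.120716
x = (-8343.651674·161.476 − 145.246·-9649.473836) / 1882.120716 = 28.822795
y = (-42.758·-9649.473836 − -8343.651674·-60.494) / 1882.120716 = -48.960017
|P − Q| = √((28.822795 − 8.830)² + (-48.960017 − -43.009)²) = 20.859685

20.860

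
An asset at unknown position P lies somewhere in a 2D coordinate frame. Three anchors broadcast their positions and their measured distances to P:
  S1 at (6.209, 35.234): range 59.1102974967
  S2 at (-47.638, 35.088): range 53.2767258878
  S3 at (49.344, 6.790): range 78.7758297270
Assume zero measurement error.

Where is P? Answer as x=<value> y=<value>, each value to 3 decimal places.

eq1: (x − 6.209)² + (y − 35.234)² = 59.1102974967²
eq2: (x + 47.638)² + (y − 35.088)² = 53.2767258878²
eq3: (x − 49.344)² + (y − 6.790)² = 78.7758297270²
eq3−eq1, eq3−eq2 (x²,y² cancel):
  -86.270·x + 56.888·y = 1510.656080
  -193.964·x + 56.596·y = 4386.834180
det = -86.270·56.596 − 56.888·-193.964 = 6151.687112
x = (1510.656080·56.596 − 56.888·4386.834180) / 6151.687112 = -26.669291
y = (-86.270·4386.834180 − 1510.656080·-193.964) / 6151.687112 = -13.888757

x=-26.669 y=-13.889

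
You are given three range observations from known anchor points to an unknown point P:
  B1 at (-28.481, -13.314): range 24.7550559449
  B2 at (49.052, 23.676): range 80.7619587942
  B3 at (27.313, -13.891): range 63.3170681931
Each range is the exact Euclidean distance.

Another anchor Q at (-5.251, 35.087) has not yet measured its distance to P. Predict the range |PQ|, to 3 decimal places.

34.856

eq1: (x + 28.481)² + (y + 13.314)² = 24.7550559449²
eq2: (x − 49.052)² + (y − 23.676)² = 80.7619587942²
eq3: (x − 27.313)² + (y + 13.891)² = 63.3170681931²
eq3−eq1, eq3−eq2 (x²,y² cancel):
  -111.588·x + 1.154·y = 3445.708437
  43.478·x + 75.134·y = -485.751034
det = -111.588·75.134 − 1.154·43.478 = -8434.226404
x = (3445.708437·75.134 − 1.154·-485.751034) / -8434.226404 = -30.761614
y = (-111.588·-485.751034 − 3445.708437·43.478) / -8434.226404 = 11.335779
|P − Q| = √((-30.761614 − -5.251)² + (11.335779 − 35.087)²) = 34.855587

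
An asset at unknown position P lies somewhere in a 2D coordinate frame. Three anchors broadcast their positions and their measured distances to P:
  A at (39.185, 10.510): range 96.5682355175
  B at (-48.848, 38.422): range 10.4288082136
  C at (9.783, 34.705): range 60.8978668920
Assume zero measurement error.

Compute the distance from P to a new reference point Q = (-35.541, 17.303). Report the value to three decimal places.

eq1: (x − 39.185)² + (y − 10.510)² = 96.5682355175²
eq2: (x + 48.848)² + (y − 38.422)² = 10.4288082136²
eq3: (x − 9.783)² + (y − 34.705)² = 60.8978668920²
eq1−eq3, eq1−eq2 (x²,y² cancel):
  -58.804·x + 48.390·y = 5271.093708
  -176.066·x + 55.824·y = 11433.116933
det = -58.804·55.824 − 48.390·-176.066 = 5237.159244
x = (5271.093708·55.824 − 48.390·11433.116933) / 5237.159244 = -49.453336
y = (-58.804·11433.116933 − 5271.093708·-176.066) / 5237.159244 = 48.833225
|P − Q| = √((-49.453336 − -35.541)² + (48.833225 − 17.303)²) = 34.463142

34.463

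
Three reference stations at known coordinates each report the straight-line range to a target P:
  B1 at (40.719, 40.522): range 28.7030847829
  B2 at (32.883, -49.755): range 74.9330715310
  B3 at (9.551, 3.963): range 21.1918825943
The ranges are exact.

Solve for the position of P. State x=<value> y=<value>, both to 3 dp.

x=17.541 y=23.591

eq1: (x − 40.719)² + (y − 40.522)² = 28.7030847829²
eq2: (x − 32.883)² + (y + 49.755)² = 74.9330715310²
eq3: (x − 9.551)² + (y − 3.963)² = 21.1918825943²
eq2−eq3, eq2−eq1 (x²,y² cancel):
  -46.664·x + 107.436·y = 1715.944577
  15.672·x + 180.554·y = 4534.315864
det = -46.664·180.554 − 107.436·15.672 = -10109.108848
x = (1715.944577·180.554 − 107.436·4534.315864) / -10109.108848 = 17.541418
y = (-46.664·4534.315864 − 1715.944577·15.672) / -10109.108848 = 23.590764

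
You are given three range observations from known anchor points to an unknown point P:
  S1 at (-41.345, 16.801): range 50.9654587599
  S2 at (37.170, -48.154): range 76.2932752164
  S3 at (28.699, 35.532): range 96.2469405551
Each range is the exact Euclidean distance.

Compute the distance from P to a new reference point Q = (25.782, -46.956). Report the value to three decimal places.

eq1: (x + 41.345)² + (y − 16.801)² = 50.9654587599²
eq2: (x − 37.170)² + (y + 48.154)² = 76.2932752164²
eq3: (x − 28.699)² + (y − 35.532)² = 96.2469405551²
eq1−eq3, eq1−eq2 (x²,y² cancel):
  140.088·x + 37.462·y = -6571.522581
  157.030·x − 129.910·y = -1514.451867
det = 140.088·-129.910 − 37.462·157.030 = -24081.489940
x = (-6571.522581·-129.910 − 37.462·-1514.451867) / -24081.489940 = -37.806668
y = (140.088·-1514.451867 − -6571.522581·157.030) / -24081.489940 = -34.041484
|P − Q| = √((-37.806668 − 25.782)² + (-34.041484 − -46.956)²) = 64.886851

64.887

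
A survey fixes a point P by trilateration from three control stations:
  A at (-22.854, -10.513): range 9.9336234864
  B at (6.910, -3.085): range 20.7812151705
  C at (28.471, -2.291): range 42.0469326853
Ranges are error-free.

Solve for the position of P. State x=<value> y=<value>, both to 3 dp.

x=-13.068 y=-8.807

eq1: (x + 22.854)² + (y + 10.513)² = 9.9336234864²
eq2: (x − 6.910)² + (y + 3.085)² = 20.7812151705²
eq3: (x − 28.471)² + (y + 2.291)² = 42.0469326853²
eq2−eq3, eq2−eq1 (x²,y² cancel):
  43.122·x + 1.588·y = -577.504447
  -59.528·x − 14.856·y = 908.745188
det = 43.122·-14.856 − 1.588·-59.528 = -546.089968
x = (-577.504447·-14.856 − 1.588·908.745188) / -546.089968 = -13.068027
y = (43.122·908.745188 − -577.504447·-59.528) / -546.089968 = -8.806654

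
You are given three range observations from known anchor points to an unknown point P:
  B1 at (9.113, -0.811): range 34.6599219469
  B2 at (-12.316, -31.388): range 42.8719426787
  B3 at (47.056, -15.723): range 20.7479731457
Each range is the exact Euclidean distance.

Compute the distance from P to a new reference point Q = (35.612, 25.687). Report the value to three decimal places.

eq1: (x − 9.113)² + (y + 0.811)² = 34.6599219469²
eq2: (x + 12.316)² + (y + 31.388)² = 42.8719426787²
eq3: (x − 47.056)² + (y + 15.723)² = 20.7479731457²
eq3−eq2, eq3−eq1 (x²,y² cancel):
  -118.744·x − 31.330·y = -2732.114544
  -75.886·x + 29.824·y = -3148.607175
det = -118.744·29.824 − -31.330·-75.886 = -5918.929436
x = (-2732.114544·29.824 − -31.330·-3148.607175) / -5918.929436 = 30.432606
y = (-118.744·-3148.607175 − -2732.114544·-75.886) / -5918.929436 = -28.138360
|P − Q| = √((30.432606 − 35.612)² + (-28.138360 − 25.687)²) = 54.073982

54.074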